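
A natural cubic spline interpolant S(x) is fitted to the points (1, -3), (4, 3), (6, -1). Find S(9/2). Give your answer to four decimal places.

2.5250

With M_i denoting the second derivative at x_i, h_i = 3, 2, and Δ_i = (y_(i+1) − y_i)/h_i = 2, -2:
  3·M_0 + 10·M_1 + 2·M_2 = 6(Δ_1 - Δ_0) = -24
Natural end conditions: M_0 = M_2 = 0.
Solving the tridiagonal system: M_0 = 0, M_1 = -12/5, M_2 = 0.
On [4, 6], S(x) = 3 - 2/5·(x - 4) - 6/5·(x - 4)² + 1/5·(x - 4)³.
With (x - 4) = 1/2: S(9/2) = 101/40.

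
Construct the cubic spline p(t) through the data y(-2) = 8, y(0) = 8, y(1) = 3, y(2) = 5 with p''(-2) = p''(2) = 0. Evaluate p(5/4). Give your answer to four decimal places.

2.8295

Put σ_i = p'' at the i-th knot. Here h = (2, 1, 1) and Δ = (0, -5, 2), so the interior equations h_(i-1)·σ_(i-1) + 2(h_(i-1)+h_i)·σ_i + h_i·σ_(i+1) = 6(Δ_i − Δ_(i-1)) read
  2·σ_0 + 6·σ_1 + 1·σ_2 = 6(Δ_1 - Δ_0) = -30
  1·σ_1 + 4·σ_2 + 1·σ_3 = 6(Δ_2 - Δ_1) = 42
Natural end conditions: σ_0 = σ_3 = 0.
Forward elimination and back-substitution give σ_0 = 0, σ_1 = -162/23, σ_2 = 282/23, σ_3 = 0.
On [1, 2], p(t) = 3 - 48/23·(t - 1) + 141/23·(t - 1)² - 47/23·(t - 1)³.
With (t - 1) = 1/4: p(5/4) = 4165/1472.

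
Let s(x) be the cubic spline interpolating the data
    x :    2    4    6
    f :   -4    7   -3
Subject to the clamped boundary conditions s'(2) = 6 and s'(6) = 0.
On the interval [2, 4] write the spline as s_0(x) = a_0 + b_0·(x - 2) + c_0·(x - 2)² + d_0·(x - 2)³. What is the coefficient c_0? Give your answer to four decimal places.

Put M_i = s'' at the i-th knot. Here h = (2, 2) and Δ = (11/2, -5), so the interior equations h_(i-1)·M_(i-1) + 2(h_(i-1)+h_i)·M_i + h_i·M_(i+1) = 6(Δ_i − Δ_(i-1)) read
  2·M_0 + 8·M_1 + 2·M_2 = 6(Δ_1 - Δ_0) = -63
Clamped end conditions give two more equations: 2h_0·M_0 + h_0·M_1 = 6(Δ_0 - s'(2)) = -3 and h_1·M_1 + 2h_1·M_2 = 6(s'(6) - Δ_1) = 30.
Hence M_0 = 45/8, M_1 = -51/4, M_2 = 111/8.
On [2, 4], with s_0(x) = a_0 + b_0·(x - 2) + c_0·(x - 2)² + d_0·(x - 2)³: c_0 = M_0/2 = 45/16, d_0 = (M_1 - M_0)/(6h_0) = -49/32, b_0 = Δ_0 - h_0(2M_0 + M_1)/6 = 6.

2.8125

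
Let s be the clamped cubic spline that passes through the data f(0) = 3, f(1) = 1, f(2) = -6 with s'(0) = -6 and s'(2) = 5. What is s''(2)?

49

Write σ_i for s''(x_i). With h_i = 1, 1 and divided differences Δ_i = -2, -7, the continuity of s' gives the tridiagonal system
  1·σ_0 + 4·σ_1 + 1·σ_2 = 6(Δ_1 - Δ_0) = -30
Clamped end conditions give two more equations: 2h_0·σ_0 + h_0·σ_1 = 6(Δ_0 - s'(0)) = 24 and h_1·σ_1 + 2h_1·σ_2 = 6(s'(2) - Δ_1) = 72.
Solving the tridiagonal system: σ_0 = 25, σ_1 = -26, σ_2 = 49.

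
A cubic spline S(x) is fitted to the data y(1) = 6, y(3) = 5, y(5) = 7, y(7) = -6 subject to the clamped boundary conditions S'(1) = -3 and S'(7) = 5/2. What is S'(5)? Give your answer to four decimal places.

With m_i denoting the second derivative at x_i, h_i = 2, 2, 2, and Δ_i = (y_(i+1) − y_i)/h_i = -1/2, 1, -13/2:
  2·m_0 + 8·m_1 + 2·m_2 = 6(Δ_1 - Δ_0) = 9
  2·m_1 + 8·m_2 + 2·m_3 = 6(Δ_2 - Δ_1) = -45
Clamped end conditions give two more equations: 2h_0·m_0 + h_0·m_1 = 6(Δ_0 - S'(1)) = 15 and h_2·m_2 + 2h_2·m_3 = 6(S'(7) - Δ_2) = 54.
Solving the tridiagonal system: m_0 = 61/30, m_1 = 103/30, m_2 = -169/15, m_3 = 287/15.
On [5, 7], S'(x) = b_2 + 2c_2·(x - 5) + 3d_2·(x - 5)² with b_2 = Δ_2 - h_2(2m_2 + m_3)/6 = -161/30, c_2 = m_2/2 = -169/30, d_2 = (m_3 - m_2)/(6h_2) = 38/15. So S'(5) = -161/30.

-5.3667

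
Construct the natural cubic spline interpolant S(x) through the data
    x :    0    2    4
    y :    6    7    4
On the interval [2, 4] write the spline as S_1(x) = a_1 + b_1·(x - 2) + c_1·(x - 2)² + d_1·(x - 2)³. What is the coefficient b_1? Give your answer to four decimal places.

With M_i denoting the second derivative at x_i, h_i = 2, 2, and Δ_i = (y_(i+1) − y_i)/h_i = 1/2, -3/2:
  2·M_0 + 8·M_1 + 2·M_2 = 6(Δ_1 - Δ_0) = -12
Natural end conditions: M_0 = M_2 = 0.
Solving: M_0 = 0, M_1 = -3/2, M_2 = 0.
On [2, 4], with S_1(x) = a_1 + b_1·(x - 2) + c_1·(x - 2)² + d_1·(x - 2)³: c_1 = M_1/2 = -3/4, d_1 = (M_2 - M_1)/(6h_1) = 1/8, b_1 = Δ_1 - h_1(2M_1 + M_2)/6 = -1/2.

-0.5000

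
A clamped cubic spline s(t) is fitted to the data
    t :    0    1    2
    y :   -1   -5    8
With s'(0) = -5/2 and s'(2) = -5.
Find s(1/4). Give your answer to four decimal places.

-2.3809

Put σ_i = s'' at the i-th knot. Here h = (1, 1) and Δ = (-4, 13), so the interior equations h_(i-1)·σ_(i-1) + 2(h_(i-1)+h_i)·σ_i + h_i·σ_(i+1) = 6(Δ_i − Δ_(i-1)) read
  1·σ_0 + 4·σ_1 + 1·σ_2 = 6(Δ_1 - Δ_0) = 102
Clamped end conditions give two more equations: 2h_0·σ_0 + h_0·σ_1 = 6(Δ_0 - s'(0)) = -9 and h_1·σ_1 + 2h_1·σ_2 = 6(s'(2) - Δ_1) = -108.
Solving the tridiagonal system: σ_0 = -125/4, σ_1 = 107/2, σ_2 = -323/4.
On [0, 1], s(t) = -1 - 5/2·t - 125/8·t² + 113/8·t³.
With t = 1/4: s(1/4) = -1219/512.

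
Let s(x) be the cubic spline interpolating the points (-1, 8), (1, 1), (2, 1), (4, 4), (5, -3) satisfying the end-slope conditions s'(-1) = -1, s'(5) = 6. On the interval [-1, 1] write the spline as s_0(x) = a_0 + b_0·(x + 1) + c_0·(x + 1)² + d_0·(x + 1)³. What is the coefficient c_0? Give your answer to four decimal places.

-2.9449

With M_i denoting the second derivative at x_i, h_i = 2, 1, 2, 1, and Δ_i = (y_(i+1) − y_i)/h_i = -7/2, 0, 3/2, -7:
  2·M_0 + 6·M_1 + 1·M_2 = 6(Δ_1 - Δ_0) = 21
  1·M_1 + 6·M_2 + 2·M_3 = 6(Δ_2 - Δ_1) = 9
  2·M_2 + 6·M_3 + 1·M_4 = 6(Δ_3 - Δ_2) = -51
Clamped end conditions give two more equations: 2h_0·M_0 + h_0·M_1 = 6(Δ_0 - s'(-1)) = -15 and h_3·M_3 + 2h_3·M_4 = 6(s'(5) - Δ_3) = 78.
Forward elimination and back-substitution give M_0 = -2191/372, M_1 = 398/93, M_2 = 1321/186, M_3 = -1762/93, M_4 = 4508/93.
On [-1, 1], with s_0(x) = a_0 + b_0·(x + 1) + c_0·(x + 1)² + d_0·(x + 1)³: c_0 = M_0/2 = -2191/744, d_0 = (M_1 - M_0)/(6h_0) = 1261/1488, b_0 = Δ_0 - h_0(2M_0 + M_1)/6 = -1.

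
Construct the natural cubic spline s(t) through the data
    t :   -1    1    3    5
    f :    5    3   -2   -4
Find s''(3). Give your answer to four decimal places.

1.5000

With m_i denoting the second derivative at x_i, h_i = 2, 2, 2, and Δ_i = (y_(i+1) − y_i)/h_i = -1, -5/2, -1:
  2·m_0 + 8·m_1 + 2·m_2 = 6(Δ_1 - Δ_0) = -9
  2·m_1 + 8·m_2 + 2·m_3 = 6(Δ_2 - Δ_1) = 9
Natural end conditions: m_0 = m_3 = 0.
Solving the tridiagonal system: m_0 = 0, m_1 = -3/2, m_2 = 3/2, m_3 = 0.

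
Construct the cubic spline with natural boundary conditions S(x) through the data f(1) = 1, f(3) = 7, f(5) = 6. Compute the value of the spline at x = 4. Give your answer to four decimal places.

7.1563

With m_i denoting the second derivative at x_i, h_i = 2, 2, and Δ_i = (y_(i+1) − y_i)/h_i = 3, -1/2:
  2·m_0 + 8·m_1 + 2·m_2 = 6(Δ_1 - Δ_0) = -21
Natural end conditions: m_0 = m_2 = 0.
Hence m_0 = 0, m_1 = -21/8, m_2 = 0.
On [3, 5], S(x) = 7 + 5/4·(x - 3) - 21/16·(x - 3)² + 7/32·(x - 3)³.
With (x - 3) = 1: S(4) = 229/32.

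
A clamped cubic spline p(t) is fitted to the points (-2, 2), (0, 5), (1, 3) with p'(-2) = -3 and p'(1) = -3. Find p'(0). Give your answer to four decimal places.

0.2500

With σ_i denoting the second derivative at x_i, h_i = 2, 1, and Δ_i = (y_(i+1) − y_i)/h_i = 3/2, -2:
  2·σ_0 + 6·σ_1 + 1·σ_2 = 6(Δ_1 - Δ_0) = -21
Clamped end conditions give two more equations: 2h_0·σ_0 + h_0·σ_1 = 6(Δ_0 - p'(-2)) = 27 and h_1·σ_1 + 2h_1·σ_2 = 6(p'(1) - Δ_1) = -6.
Solving the tridiagonal system: σ_0 = 41/4, σ_1 = -7, σ_2 = 1/2.
On [0, 1], p'(t) = b_1 + 2c_1·t + 3d_1·t² with b_1 = Δ_1 - h_1(2σ_1 + σ_2)/6 = 1/4, c_1 = σ_1/2 = -7/2, d_1 = (σ_2 - σ_1)/(6h_1) = 5/4. So p'(0) = 1/4.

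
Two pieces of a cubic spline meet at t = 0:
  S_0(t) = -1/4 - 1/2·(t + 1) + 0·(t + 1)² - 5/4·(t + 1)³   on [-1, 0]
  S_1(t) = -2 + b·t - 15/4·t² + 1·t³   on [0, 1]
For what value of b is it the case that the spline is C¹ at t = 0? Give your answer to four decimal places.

-4.2500

S_0'(t) = -1/2 + 0·(t + 1) - 15/4·(t + 1)², so S_0'(0) = -17/4. On the right, S_1'(0) = b, so b = -17/4.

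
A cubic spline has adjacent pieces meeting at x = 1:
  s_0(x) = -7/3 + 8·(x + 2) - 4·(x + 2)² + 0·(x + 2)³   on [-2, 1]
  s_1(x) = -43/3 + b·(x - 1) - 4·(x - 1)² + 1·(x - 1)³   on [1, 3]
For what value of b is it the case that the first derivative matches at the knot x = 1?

s_0'(x) = 8 - 8·(x + 2) + 0·(x + 2)², so s_0'(1) = -16. On the right, s_1'(1) = b, so b = -16.

-16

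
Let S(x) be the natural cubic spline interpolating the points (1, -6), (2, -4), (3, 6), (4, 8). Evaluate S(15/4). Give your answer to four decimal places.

8.1250

With M_i denoting the second derivative at x_i, h_i = 1, 1, 1, and Δ_i = (y_(i+1) − y_i)/h_i = 2, 10, 2:
  1·M_0 + 4·M_1 + 1·M_2 = 6(Δ_1 - Δ_0) = 48
  1·M_1 + 4·M_2 + 1·M_3 = 6(Δ_2 - Δ_1) = -48
Natural end conditions: M_0 = M_3 = 0.
Hence M_0 = 0, M_1 = 16, M_2 = -16, M_3 = 0.
On [3, 4], S(x) = 6 + 22/3·(x - 3) - 8·(x - 3)² + 8/3·(x - 3)³.
With (x - 3) = 3/4: S(15/4) = 65/8.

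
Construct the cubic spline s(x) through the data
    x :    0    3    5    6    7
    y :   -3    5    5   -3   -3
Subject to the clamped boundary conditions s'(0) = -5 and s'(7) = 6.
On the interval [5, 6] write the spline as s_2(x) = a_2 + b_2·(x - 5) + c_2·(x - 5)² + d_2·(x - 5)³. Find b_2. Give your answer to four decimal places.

Let M_i = s''(x_i). Step sizes h_i = 3, 2, 1, 1; slopes of the chords Δ_i = (y_(i+1) - y_i)/h_i = 8/3, 0, -8, 0.
  3·M_0 + 10·M_1 + 2·M_2 = 6(Δ_1 - Δ_0) = -16
  2·M_1 + 6·M_2 + 1·M_3 = 6(Δ_2 - Δ_1) = -48
  1·M_2 + 4·M_3 + 1·M_4 = 6(Δ_3 - Δ_2) = 48
Clamped end conditions give two more equations: 2h_0·M_0 + h_0·M_1 = 6(Δ_0 - s'(0)) = 46 and h_3·M_3 + 2h_3·M_4 = 6(s'(7) - Δ_3) = 36.
Solving the tridiagonal system: M_0 = 347/39, M_1 = -32/13, M_2 = -235/26, M_3 = 145/13, M_4 = 323/26.
On [5, 6], with s_2(x) = a_2 + b_2·(x - 5) + c_2·(x - 5)² + d_2·(x - 5)³: c_2 = M_2/2 = -235/52, d_2 = (M_3 - M_2)/(6h_2) = 175/52, b_2 = Δ_2 - h_2(2M_2 + M_3)/6 = -89/13.

-6.8462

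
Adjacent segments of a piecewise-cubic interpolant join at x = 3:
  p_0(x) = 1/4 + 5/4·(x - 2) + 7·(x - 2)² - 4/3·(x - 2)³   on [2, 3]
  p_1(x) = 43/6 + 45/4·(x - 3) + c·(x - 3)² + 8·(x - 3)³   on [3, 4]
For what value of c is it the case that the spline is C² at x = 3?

p_0''(x) = 14 - 8·(x - 2), so p_0''(3) = 6. On the right, p_1''(3) = 2c, so c = 3.

3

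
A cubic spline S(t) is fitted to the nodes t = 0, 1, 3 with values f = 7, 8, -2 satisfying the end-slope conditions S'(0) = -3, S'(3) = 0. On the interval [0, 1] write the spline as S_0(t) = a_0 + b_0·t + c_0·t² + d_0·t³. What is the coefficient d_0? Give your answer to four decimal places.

-5.5000

Let M_i = S''(x_i). Step sizes h_i = 1, 2; slopes of the chords Δ_i = (y_(i+1) - y_i)/h_i = 1, -5.
  1·M_0 + 6·M_1 + 2·M_2 = 6(Δ_1 - Δ_0) = -36
Clamped end conditions give two more equations: 2h_0·M_0 + h_0·M_1 = 6(Δ_0 - S'(0)) = 24 and h_1·M_1 + 2h_1·M_2 = 6(S'(3) - Δ_1) = 30.
Solving: M_0 = 19, M_1 = -14, M_2 = 29/2.
On [0, 1], with S_0(t) = a_0 + b_0·t + c_0·t² + d_0·t³: c_0 = M_0/2 = 19/2, d_0 = (M_1 - M_0)/(6h_0) = -11/2, b_0 = Δ_0 - h_0(2M_0 + M_1)/6 = -3.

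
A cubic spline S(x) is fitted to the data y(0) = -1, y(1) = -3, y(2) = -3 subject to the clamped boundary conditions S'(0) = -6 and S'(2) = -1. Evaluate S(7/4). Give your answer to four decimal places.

-2.8477

Let M_i = S''(x_i). Step sizes h_i = 1, 1; slopes of the chords Δ_i = (y_(i+1) - y_i)/h_i = -2, 0.
  1·M_0 + 4·M_1 + 1·M_2 = 6(Δ_1 - Δ_0) = 12
Clamped end conditions give two more equations: 2h_0·M_0 + h_0·M_1 = 6(Δ_0 - S'(0)) = 24 and h_1·M_1 + 2h_1·M_2 = 6(S'(2) - Δ_1) = -6.
Solving the tridiagonal system: M_0 = 23/2, M_1 = 1, M_2 = -7/2.
On [1, 2], S(x) = -3 + 1/4·(x - 1) + 1/2·(x - 1)² - 3/4·(x - 1)³.
With (x - 1) = 3/4: S(7/4) = -729/256.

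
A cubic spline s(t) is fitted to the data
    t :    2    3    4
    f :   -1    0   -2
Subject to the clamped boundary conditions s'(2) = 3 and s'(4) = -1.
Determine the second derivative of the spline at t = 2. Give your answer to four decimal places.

-3.5000

Let M_i = s''(x_i). Step sizes h_i = 1, 1; slopes of the chords Δ_i = (y_(i+1) - y_i)/h_i = 1, -2.
  1·M_0 + 4·M_1 + 1·M_2 = 6(Δ_1 - Δ_0) = -18
Clamped end conditions give two more equations: 2h_0·M_0 + h_0·M_1 = 6(Δ_0 - s'(2)) = -12 and h_1·M_1 + 2h_1·M_2 = 6(s'(4) - Δ_1) = 6.
Solving: M_0 = -7/2, M_1 = -5, M_2 = 11/2.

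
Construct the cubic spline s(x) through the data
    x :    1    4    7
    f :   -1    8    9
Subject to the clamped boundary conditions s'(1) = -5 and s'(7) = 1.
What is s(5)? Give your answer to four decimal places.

With M_i denoting the second derivative at x_i, h_i = 3, 3, and Δ_i = (y_(i+1) − y_i)/h_i = 3, 1/3:
  3·M_0 + 12·M_1 + 3·M_2 = 6(Δ_1 - Δ_0) = -16
Clamped end conditions give two more equations: 2h_0·M_0 + h_0·M_1 = 6(Δ_0 - s'(1)) = 48 and h_1·M_1 + 2h_1·M_2 = 6(s'(7) - Δ_1) = 4.
Solving the tridiagonal system: M_0 = 31/3, M_1 = -14/3, M_2 = 3.
On [4, 7], s(x) = 8 + 7/2·(x - 4) - 7/3·(x - 4)² + 23/54·(x - 4)³.
With (x - 4) = 1: s(5) = 259/27.

9.5926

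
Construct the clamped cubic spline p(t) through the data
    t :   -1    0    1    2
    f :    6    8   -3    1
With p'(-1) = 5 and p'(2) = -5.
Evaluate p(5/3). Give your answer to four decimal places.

Put m_i = p'' at the i-th knot. Here h = (1, 1, 1) and Δ = (2, -11, 4), so the interior equations h_(i-1)·m_(i-1) + 2(h_(i-1)+h_i)·m_i + h_i·m_(i+1) = 6(Δ_i − Δ_(i-1)) read
  1·m_0 + 4·m_1 + 1·m_2 = 6(Δ_1 - Δ_0) = -78
  1·m_1 + 4·m_2 + 1·m_3 = 6(Δ_2 - Δ_1) = 90
Clamped end conditions give two more equations: 2h_0·m_0 + h_0·m_1 = 6(Δ_0 - p'(-1)) = -18 and h_2·m_2 + 2h_2·m_3 = 6(p'(2) - Δ_2) = -54.
Solving: m_0 = 104/15, m_1 = -478/15, m_2 = 638/15, m_3 = -724/15.
On [1, 2], p(t) = -3 - 32/15·(t - 1) + 319/15·(t - 1)² - 227/15·(t - 1)³.
With (t - 1) = 2/3: p(5/3) = 221/405.

0.5457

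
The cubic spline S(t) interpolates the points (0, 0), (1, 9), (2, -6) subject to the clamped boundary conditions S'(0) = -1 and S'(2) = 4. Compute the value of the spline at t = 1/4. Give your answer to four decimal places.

1.5117

Let σ_i = S''(x_i). Step sizes h_i = 1, 1; slopes of the chords Δ_i = (y_(i+1) - y_i)/h_i = 9, -15.
  1·σ_0 + 4·σ_1 + 1·σ_2 = 6(Δ_1 - Δ_0) = -144
Clamped end conditions give two more equations: 2h_0·σ_0 + h_0·σ_1 = 6(Δ_0 - S'(0)) = 60 and h_1·σ_1 + 2h_1·σ_2 = 6(S'(2) - Δ_1) = 114.
Solving the tridiagonal system: σ_0 = 137/2, σ_1 = -77, σ_2 = 191/2.
On [0, 1], S(t) = 0 - 1·t + 137/4·t² - 97/4·t³.
With t = 1/4: S(1/4) = 387/256.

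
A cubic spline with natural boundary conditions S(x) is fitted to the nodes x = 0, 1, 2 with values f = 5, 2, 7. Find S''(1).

12

Write M_i for S''(x_i). With h_i = 1, 1 and divided differences Δ_i = -3, 5, the continuity of S' gives the tridiagonal system
  1·M_0 + 4·M_1 + 1·M_2 = 6(Δ_1 - Δ_0) = 48
Natural end conditions: M_0 = M_2 = 0.
Solving: M_0 = 0, M_1 = 12, M_2 = 0.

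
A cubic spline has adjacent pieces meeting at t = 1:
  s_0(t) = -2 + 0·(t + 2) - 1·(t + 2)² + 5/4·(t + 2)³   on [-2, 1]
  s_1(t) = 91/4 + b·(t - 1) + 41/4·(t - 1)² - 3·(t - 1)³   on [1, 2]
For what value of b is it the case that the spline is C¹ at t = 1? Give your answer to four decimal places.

s_0'(t) = 0 - 2·(t + 2) + 15/4·(t + 2)², so s_0'(1) = 111/4. On the right, s_1'(1) = b, so b = 111/4.

27.7500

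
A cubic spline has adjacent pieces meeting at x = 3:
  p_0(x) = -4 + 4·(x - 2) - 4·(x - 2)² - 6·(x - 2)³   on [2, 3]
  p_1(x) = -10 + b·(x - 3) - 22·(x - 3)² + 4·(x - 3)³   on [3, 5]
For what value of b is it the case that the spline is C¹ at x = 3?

-22

p_0'(x) = 4 - 8·(x - 2) - 18·(x - 2)², so p_0'(3) = -22. On the right, p_1'(3) = b, so b = -22.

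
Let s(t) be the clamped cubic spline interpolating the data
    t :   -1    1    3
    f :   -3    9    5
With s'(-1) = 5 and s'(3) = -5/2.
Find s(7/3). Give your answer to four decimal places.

Let M_i = s''(x_i). Step sizes h_i = 2, 2; slopes of the chords Δ_i = (y_(i+1) - y_i)/h_i = 6, -2.
  2·M_0 + 8·M_1 + 2·M_2 = 6(Δ_1 - Δ_0) = -48
Clamped end conditions give two more equations: 2h_0·M_0 + h_0·M_1 = 6(Δ_0 - s'(-1)) = 6 and h_1·M_1 + 2h_1·M_2 = 6(s'(3) - Δ_1) = -3.
Forward elimination and back-substitution give M_0 = 45/8, M_1 = -33/4, M_2 = 27/8.
On [1, 3], s(t) = 9 + 19/8·(t - 1) - 33/8·(t - 1)² + 31/32·(t - 1)³.
With (t - 1) = 4/3: s(7/3) = 385/54.

7.1296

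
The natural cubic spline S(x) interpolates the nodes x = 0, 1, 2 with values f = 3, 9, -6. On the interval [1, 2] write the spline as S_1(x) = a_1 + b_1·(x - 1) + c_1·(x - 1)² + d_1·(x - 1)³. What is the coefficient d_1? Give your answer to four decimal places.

5.2500

Write m_i for S''(x_i). With h_i = 1, 1 and divided differences Δ_i = 6, -15, the continuity of S' gives the tridiagonal system
  1·m_0 + 4·m_1 + 1·m_2 = 6(Δ_1 - Δ_0) = -126
Natural end conditions: m_0 = m_2 = 0.
Solving: m_0 = 0, m_1 = -63/2, m_2 = 0.
On [1, 2], with S_1(x) = a_1 + b_1·(x - 1) + c_1·(x - 1)² + d_1·(x - 1)³: c_1 = m_1/2 = -63/4, d_1 = (m_2 - m_1)/(6h_1) = 21/4, b_1 = Δ_1 - h_1(2m_1 + m_2)/6 = -9/2.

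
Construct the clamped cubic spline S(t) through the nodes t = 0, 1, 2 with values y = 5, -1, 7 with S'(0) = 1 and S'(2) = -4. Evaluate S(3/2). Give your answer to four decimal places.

3.7813

With M_i denoting the second derivative at x_i, h_i = 1, 1, and Δ_i = (y_(i+1) − y_i)/h_i = -6, 8:
  1·M_0 + 4·M_1 + 1·M_2 = 6(Δ_1 - Δ_0) = 84
Clamped end conditions give two more equations: 2h_0·M_0 + h_0·M_1 = 6(Δ_0 - S'(0)) = -42 and h_1·M_1 + 2h_1·M_2 = 6(S'(2) - Δ_1) = -72.
Solving: M_0 = -89/2, M_1 = 47, M_2 = -119/2.
On [1, 2], S(t) = -1 + 9/4·(t - 1) + 47/2·(t - 1)² - 71/4·(t - 1)³.
With (t - 1) = 1/2: S(3/2) = 121/32.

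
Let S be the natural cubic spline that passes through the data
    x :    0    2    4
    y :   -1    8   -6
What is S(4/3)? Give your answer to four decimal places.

7.1296

Write M_i for S''(x_i). With h_i = 2, 2 and divided differences Δ_i = 9/2, -7, the continuity of S' gives the tridiagonal system
  2·M_0 + 8·M_1 + 2·M_2 = 6(Δ_1 - Δ_0) = -69
Natural end conditions: M_0 = M_2 = 0.
Hence M_0 = 0, M_1 = -69/8, M_2 = 0.
On [0, 2], S(x) = -1 + 59/8·x + 0·x² - 23/32·x³.
With x = 4/3: S(4/3) = 385/54.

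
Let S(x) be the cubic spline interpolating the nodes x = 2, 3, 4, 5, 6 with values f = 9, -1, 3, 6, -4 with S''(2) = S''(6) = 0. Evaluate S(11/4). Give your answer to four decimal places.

Put σ_i = S'' at the i-th knot. Here h = (1, 1, 1, 1) and Δ = (-10, 4, 3, -10), so the interior equations h_(i-1)·σ_(i-1) + 2(h_(i-1)+h_i)·σ_i + h_i·σ_(i+1) = 6(Δ_i − Δ_(i-1)) read
  1·σ_0 + 4·σ_1 + 1·σ_2 = 6(Δ_1 - Δ_0) = 84
  1·σ_1 + 4·σ_2 + 1·σ_3 = 6(Δ_2 - Δ_1) = -6
  1·σ_2 + 4·σ_3 + 1·σ_4 = 6(Δ_3 - Δ_2) = -78
Natural end conditions: σ_0 = σ_4 = 0.
Solving: σ_0 = 0, σ_1 = 603/28, σ_2 = -15/7, σ_3 = -531/28, σ_4 = 0.
On [2, 3], S(x) = 9 - 761/56·(x - 2) + 0·(x - 2)² + 201/56·(x - 2)³.
With (x - 2) = 3/4: S(11/4) = 165/512.

0.3223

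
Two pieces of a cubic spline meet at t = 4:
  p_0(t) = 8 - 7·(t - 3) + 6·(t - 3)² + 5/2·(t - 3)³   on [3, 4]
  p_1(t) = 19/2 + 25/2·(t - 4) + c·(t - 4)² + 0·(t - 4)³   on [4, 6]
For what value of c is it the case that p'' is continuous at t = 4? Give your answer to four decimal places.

13.5000

p_0''(t) = 12 + 15·(t - 3), so p_0''(4) = 27. On the right, p_1''(4) = 2c, so c = 27/2.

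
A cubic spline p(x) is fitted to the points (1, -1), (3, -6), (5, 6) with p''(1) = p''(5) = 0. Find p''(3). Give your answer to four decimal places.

Write M_i for p''(x_i). With h_i = 2, 2 and divided differences Δ_i = -5/2, 6, the continuity of p' gives the tridiagonal system
  2·M_0 + 8·M_1 + 2·M_2 = 6(Δ_1 - Δ_0) = 51
Natural end conditions: M_0 = M_2 = 0.
Forward elimination and back-substitution give M_0 = 0, M_1 = 51/8, M_2 = 0.

6.3750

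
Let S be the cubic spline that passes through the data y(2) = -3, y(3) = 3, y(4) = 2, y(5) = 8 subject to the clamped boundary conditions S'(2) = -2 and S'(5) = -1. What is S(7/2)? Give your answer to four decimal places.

2.5417

Let σ_i = S''(x_i). Step sizes h_i = 1, 1, 1; slopes of the chords Δ_i = (y_(i+1) - y_i)/h_i = 6, -1, 6.
  1·σ_0 + 4·σ_1 + 1·σ_2 = 6(Δ_1 - Δ_0) = -42
  1·σ_1 + 4·σ_2 + 1·σ_3 = 6(Δ_2 - Δ_1) = 42
Clamped end conditions give two more equations: 2h_0·σ_0 + h_0·σ_1 = 6(Δ_0 - S'(2)) = 48 and h_2·σ_2 + 2h_2·σ_3 = 6(S'(5) - Δ_2) = -42.
Solving the tridiagonal system: σ_0 = 556/15, σ_1 = -392/15, σ_2 = 382/15, σ_3 = -506/15.
On [3, 4], S(t) = 3 + 52/15·(t - 3) - 196/15·(t - 3)² + 43/5·(t - 3)³.
With (t - 3) = 1/2: S(7/2) = 61/24.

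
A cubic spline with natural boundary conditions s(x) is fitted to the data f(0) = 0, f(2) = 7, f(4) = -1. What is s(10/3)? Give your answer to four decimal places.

2.7778

Put M_i = s'' at the i-th knot. Here h = (2, 2) and Δ = (7/2, -4), so the interior equations h_(i-1)·M_(i-1) + 2(h_(i-1)+h_i)·M_i + h_i·M_(i+1) = 6(Δ_i − Δ_(i-1)) read
  2·M_0 + 8·M_1 + 2·M_2 = 6(Δ_1 - Δ_0) = -45
Natural end conditions: M_0 = M_2 = 0.
Solving the tridiagonal system: M_0 = 0, M_1 = -45/8, M_2 = 0.
On [2, 4], s(x) = 7 - 1/4·(x - 2) - 45/16·(x - 2)² + 15/32·(x - 2)³.
With (x - 2) = 4/3: s(10/3) = 25/9.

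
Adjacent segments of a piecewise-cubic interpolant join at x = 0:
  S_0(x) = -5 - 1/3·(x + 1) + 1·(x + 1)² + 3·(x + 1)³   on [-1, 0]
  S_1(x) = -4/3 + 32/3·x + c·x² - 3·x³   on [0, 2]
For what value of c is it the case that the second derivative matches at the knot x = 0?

10

S_0''(x) = 2 + 18·(x + 1), so S_0''(0) = 20. On the right, S_1''(0) = 2c, so c = 10.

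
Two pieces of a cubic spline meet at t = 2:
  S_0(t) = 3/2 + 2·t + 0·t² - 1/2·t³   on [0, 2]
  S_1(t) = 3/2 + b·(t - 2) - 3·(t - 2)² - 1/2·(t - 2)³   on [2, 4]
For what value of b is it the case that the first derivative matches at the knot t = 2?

S_0'(t) = 2 + 0·t - 3/2·t², so S_0'(2) = -4. On the right, S_1'(2) = b, so b = -4.

-4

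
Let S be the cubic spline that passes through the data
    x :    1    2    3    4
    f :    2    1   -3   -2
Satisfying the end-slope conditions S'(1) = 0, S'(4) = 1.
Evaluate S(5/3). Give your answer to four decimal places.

1.7531

Put σ_i = S'' at the i-th knot. Here h = (1, 1, 1) and Δ = (-1, -4, 1), so the interior equations h_(i-1)·σ_(i-1) + 2(h_(i-1)+h_i)·σ_i + h_i·σ_(i+1) = 6(Δ_i − Δ_(i-1)) read
  1·σ_0 + 4·σ_1 + 1·σ_2 = 6(Δ_1 - Δ_0) = -18
  1·σ_1 + 4·σ_2 + 1·σ_3 = 6(Δ_2 - Δ_1) = 30
Clamped end conditions give two more equations: 2h_0·σ_0 + h_0·σ_1 = 6(Δ_0 - S'(1)) = -6 and h_2·σ_2 + 2h_2·σ_3 = 6(S'(4) - Δ_2) = 0.
Solving: σ_0 = 2/3, σ_1 = -22/3, σ_2 = 32/3, σ_3 = -16/3.
On [1, 2], S(x) = 2 + 0·(x - 1) + 1/3·(x - 1)² - 4/3·(x - 1)³.
With (x - 1) = 2/3: S(5/3) = 142/81.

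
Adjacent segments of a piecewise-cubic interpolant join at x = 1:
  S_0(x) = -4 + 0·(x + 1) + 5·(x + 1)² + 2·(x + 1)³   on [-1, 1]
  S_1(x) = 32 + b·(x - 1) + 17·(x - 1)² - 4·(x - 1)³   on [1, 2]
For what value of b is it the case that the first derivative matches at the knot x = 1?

44

S_0'(x) = 0 + 10·(x + 1) + 6·(x + 1)², so S_0'(1) = 44. On the right, S_1'(1) = b, so b = 44.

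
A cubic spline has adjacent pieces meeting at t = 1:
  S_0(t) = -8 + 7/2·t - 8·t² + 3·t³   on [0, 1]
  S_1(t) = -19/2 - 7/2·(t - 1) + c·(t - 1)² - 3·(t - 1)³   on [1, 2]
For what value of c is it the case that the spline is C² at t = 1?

S_0''(t) = -16 + 18·t, so S_0''(1) = 2. On the right, S_1''(1) = 2c, so c = 1.

1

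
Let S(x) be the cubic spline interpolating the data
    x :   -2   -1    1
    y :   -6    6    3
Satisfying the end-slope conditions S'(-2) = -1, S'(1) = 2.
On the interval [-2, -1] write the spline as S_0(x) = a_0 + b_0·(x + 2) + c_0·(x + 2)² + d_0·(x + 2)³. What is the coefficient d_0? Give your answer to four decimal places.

Let m_i = S''(x_i). Step sizes h_i = 1, 2; slopes of the chords Δ_i = (y_(i+1) - y_i)/h_i = 12, -3/2.
  1·m_0 + 6·m_1 + 2·m_2 = 6(Δ_1 - Δ_0) = -81
Clamped end conditions give two more equations: 2h_0·m_0 + h_0·m_1 = 6(Δ_0 - S'(-2)) = 78 and h_1·m_1 + 2h_1·m_2 = 6(S'(1) - Δ_1) = 21.
Forward elimination and back-substitution give m_0 = 107/2, m_1 = -29, m_2 = 79/4.
On [-2, -1], with S_0(x) = a_0 + b_0·(x + 2) + c_0·(x + 2)² + d_0·(x + 2)³: c_0 = m_0/2 = 107/4, d_0 = (m_1 - m_0)/(6h_0) = -55/4, b_0 = Δ_0 - h_0(2m_0 + m_1)/6 = -1.

-13.7500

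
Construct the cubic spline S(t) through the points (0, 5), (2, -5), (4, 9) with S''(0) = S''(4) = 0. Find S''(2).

Put M_i = S'' at the i-th knot. Here h = (2, 2) and Δ = (-5, 7), so the interior equations h_(i-1)·M_(i-1) + 2(h_(i-1)+h_i)·M_i + h_i·M_(i+1) = 6(Δ_i − Δ_(i-1)) read
  2·M_0 + 8·M_1 + 2·M_2 = 6(Δ_1 - Δ_0) = 72
Natural end conditions: M_0 = M_2 = 0.
Solving the tridiagonal system: M_0 = 0, M_1 = 9, M_2 = 0.

9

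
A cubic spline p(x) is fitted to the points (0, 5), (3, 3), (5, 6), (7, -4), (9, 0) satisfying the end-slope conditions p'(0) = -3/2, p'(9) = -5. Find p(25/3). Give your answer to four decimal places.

0.4117

Write m_i for p''(x_i). With h_i = 3, 2, 2, 2 and divided differences Δ_i = -2/3, 3/2, -5, 2, the continuity of p' gives the tridiagonal system
  3·m_0 + 10·m_1 + 2·m_2 = 6(Δ_1 - Δ_0) = 13
  2·m_1 + 8·m_2 + 2·m_3 = 6(Δ_2 - Δ_1) = -39
  2·m_2 + 8·m_3 + 2·m_4 = 6(Δ_3 - Δ_2) = 42
Clamped end conditions give two more equations: 2h_0·m_0 + h_0·m_1 = 6(Δ_0 - p'(0)) = 5 and h_3·m_3 + 2h_3·m_4 = 6(p'(9) - Δ_3) = -42.
Solving: m_0 = -109/138, m_1 = 224/69, m_2 = -2359/276, m_3 = 1579/138, m_4 = -4477/276.
On [7, 9], p(x) = -4 - 61/276·(x - 7) + 1579/276·(x - 7)² - 2545/1104·(x - 7)³.
With (x - 7) = 4/3: p(25/3) = 767/1863.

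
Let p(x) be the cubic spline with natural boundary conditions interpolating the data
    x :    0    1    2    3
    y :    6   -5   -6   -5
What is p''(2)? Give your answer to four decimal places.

Write σ_i for p''(x_i). With h_i = 1, 1, 1 and divided differences Δ_i = -11, -1, 1, the continuity of p' gives the tridiagonal system
  1·σ_0 + 4·σ_1 + 1·σ_2 = 6(Δ_1 - Δ_0) = 60
  1·σ_1 + 4·σ_2 + 1·σ_3 = 6(Δ_2 - Δ_1) = 12
Natural end conditions: σ_0 = σ_3 = 0.
Forward elimination and back-substitution give σ_0 = 0, σ_1 = 76/5, σ_2 = -4/5, σ_3 = 0.

-0.8000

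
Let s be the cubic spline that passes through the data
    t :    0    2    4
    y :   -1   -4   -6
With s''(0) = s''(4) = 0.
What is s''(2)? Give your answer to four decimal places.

With m_i denoting the second derivative at x_i, h_i = 2, 2, and Δ_i = (y_(i+1) − y_i)/h_i = -3/2, -1:
  2·m_0 + 8·m_1 + 2·m_2 = 6(Δ_1 - Δ_0) = 3
Natural end conditions: m_0 = m_2 = 0.
Forward elimination and back-substitution give m_0 = 0, m_1 = 3/8, m_2 = 0.

0.3750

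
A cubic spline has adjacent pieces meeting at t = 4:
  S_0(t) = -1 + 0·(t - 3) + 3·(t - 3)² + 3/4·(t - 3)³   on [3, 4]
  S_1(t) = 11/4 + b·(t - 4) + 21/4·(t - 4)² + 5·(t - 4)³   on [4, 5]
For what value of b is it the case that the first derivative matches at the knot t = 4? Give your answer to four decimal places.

S_0'(t) = 0 + 6·(t - 3) + 9/4·(t - 3)², so S_0'(4) = 33/4. On the right, S_1'(4) = b, so b = 33/4.

8.2500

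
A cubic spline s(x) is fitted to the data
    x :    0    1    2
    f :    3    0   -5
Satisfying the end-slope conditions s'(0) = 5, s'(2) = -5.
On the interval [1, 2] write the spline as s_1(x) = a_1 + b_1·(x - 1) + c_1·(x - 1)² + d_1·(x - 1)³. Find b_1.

-6

Let m_i = s''(x_i). Step sizes h_i = 1, 1; slopes of the chords Δ_i = (y_(i+1) - y_i)/h_i = -3, -5.
  1·m_0 + 4·m_1 + 1·m_2 = 6(Δ_1 - Δ_0) = -12
Clamped end conditions give two more equations: 2h_0·m_0 + h_0·m_1 = 6(Δ_0 - s'(0)) = -48 and h_1·m_1 + 2h_1·m_2 = 6(s'(2) - Δ_1) = 0.
Hence m_0 = -26, m_1 = 4, m_2 = -2.
On [1, 2], with s_1(x) = a_1 + b_1·(x - 1) + c_1·(x - 1)² + d_1·(x - 1)³: c_1 = m_1/2 = 2, d_1 = (m_2 - m_1)/(6h_1) = -1, b_1 = Δ_1 - h_1(2m_1 + m_2)/6 = -6.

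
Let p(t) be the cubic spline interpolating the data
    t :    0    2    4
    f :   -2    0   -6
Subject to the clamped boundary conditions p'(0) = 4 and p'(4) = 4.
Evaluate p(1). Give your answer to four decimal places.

0.8750

Write σ_i for p''(x_i). With h_i = 2, 2 and divided differences Δ_i = 1, -3, the continuity of p' gives the tridiagonal system
  2·σ_0 + 8·σ_1 + 2·σ_2 = 6(Δ_1 - Δ_0) = -24
Clamped end conditions give two more equations: 2h_0·σ_0 + h_0·σ_1 = 6(Δ_0 - p'(0)) = -18 and h_1·σ_1 + 2h_1·σ_2 = 6(p'(4) - Δ_1) = 42.
Hence σ_0 = -3/2, σ_1 = -6, σ_2 = 27/2.
On [0, 2], p(t) = -2 + 4·t - 3/4·t² - 3/8·t³.
With t = 1: p(1) = 7/8.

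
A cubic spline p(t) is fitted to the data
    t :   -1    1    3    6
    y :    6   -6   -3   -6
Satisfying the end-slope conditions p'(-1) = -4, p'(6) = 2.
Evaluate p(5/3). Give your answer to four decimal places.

Put σ_i = p'' at the i-th knot. Here h = (2, 2, 3) and Δ = (-6, 3/2, -1), so the interior equations h_(i-1)·σ_(i-1) + 2(h_(i-1)+h_i)·σ_i + h_i·σ_(i+1) = 6(Δ_i − Δ_(i-1)) read
  2·σ_0 + 8·σ_1 + 2·σ_2 = 6(Δ_1 - Δ_0) = 45
  2·σ_1 + 10·σ_2 + 3·σ_3 = 6(Δ_2 - Δ_1) = -15
Clamped end conditions give two more equations: 2h_0·σ_0 + h_0·σ_1 = 6(Δ_0 - p'(-1)) = -12 and h_2·σ_2 + 2h_2·σ_3 = 6(p'(6) - Δ_2) = 18.
Solving: σ_0 = -543/74, σ_1 = 321/37, σ_2 = -180/37, σ_3 = 201/37.
On [1, 3], p(t) = -6 - 197/74·(t - 1) + 321/74·(t - 1)² - 167/148·(t - 1)³.
With (t - 1) = 2/3: p(5/3) = -6175/999.

-6.1812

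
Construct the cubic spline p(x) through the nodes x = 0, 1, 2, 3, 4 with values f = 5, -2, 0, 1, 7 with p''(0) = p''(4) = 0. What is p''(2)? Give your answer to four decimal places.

Put M_i = p'' at the i-th knot. Here h = (1, 1, 1, 1) and Δ = (-7, 2, 1, 6), so the interior equations h_(i-1)·M_(i-1) + 2(h_(i-1)+h_i)·M_i + h_i·M_(i+1) = 6(Δ_i − Δ_(i-1)) read
  1·M_0 + 4·M_1 + 1·M_2 = 6(Δ_1 - Δ_0) = 54
  1·M_1 + 4·M_2 + 1·M_3 = 6(Δ_2 - Δ_1) = -6
  1·M_2 + 4·M_3 + 1·M_4 = 6(Δ_3 - Δ_2) = 30
Natural end conditions: M_0 = M_4 = 0.
Solving the tridiagonal system: M_0 = 0, M_1 = 108/7, M_2 = -54/7, M_3 = 66/7, M_4 = 0.

-7.7143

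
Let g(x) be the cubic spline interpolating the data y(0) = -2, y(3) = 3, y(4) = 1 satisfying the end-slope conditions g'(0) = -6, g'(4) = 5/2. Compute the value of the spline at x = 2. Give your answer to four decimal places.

Put M_i = g'' at the i-th knot. Here h = (3, 1) and Δ = (5/3, -2), so the interior equations h_(i-1)·M_(i-1) + 2(h_(i-1)+h_i)·M_i + h_i·M_(i+1) = 6(Δ_i − Δ_(i-1)) read
  3·M_0 + 8·M_1 + 1·M_2 = 6(Δ_1 - Δ_0) = -22
Clamped end conditions give two more equations: 2h_0·M_0 + h_0·M_1 = 6(Δ_0 - g'(0)) = 46 and h_1·M_1 + 2h_1·M_2 = 6(g'(4) - Δ_1) = 27.
Hence M_0 = 301/24, M_1 = -39/4, M_2 = 147/8.
On [0, 3], g(x) = -2 - 6·x + 301/48·x² - 535/432·x³.
With x = 2: g(2) = 127/108.

1.1759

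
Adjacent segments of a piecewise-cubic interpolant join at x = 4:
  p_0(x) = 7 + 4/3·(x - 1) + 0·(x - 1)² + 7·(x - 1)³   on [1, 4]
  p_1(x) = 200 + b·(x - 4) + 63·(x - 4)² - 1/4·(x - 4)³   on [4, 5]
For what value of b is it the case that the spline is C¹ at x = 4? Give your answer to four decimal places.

190.3333

p_0'(x) = 4/3 + 0·(x - 1) + 21·(x - 1)², so p_0'(4) = 571/3. On the right, p_1'(4) = b, so b = 571/3.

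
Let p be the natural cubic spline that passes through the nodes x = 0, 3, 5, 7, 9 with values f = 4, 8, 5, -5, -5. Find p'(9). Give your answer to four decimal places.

1.5446

With σ_i denoting the second derivative at x_i, h_i = 3, 2, 2, 2, and Δ_i = (y_(i+1) − y_i)/h_i = 4/3, -3/2, -5, 0:
  3·σ_0 + 10·σ_1 + 2·σ_2 = 6(Δ_1 - Δ_0) = -17
  2·σ_1 + 8·σ_2 + 2·σ_3 = 6(Δ_2 - Δ_1) = -21
  2·σ_2 + 8·σ_3 + 2·σ_4 = 6(Δ_3 - Δ_2) = 30
Natural end conditions: σ_0 = σ_4 = 0.
Solving: σ_0 = 0, σ_1 = -141/142, σ_2 = -251/71, σ_3 = 329/71, σ_4 = 0.
On [7, 9], p'(x) = b_3 + 2c_3·(x - 7) + 3d_3·(x - 7)² with b_3 = Δ_3 - h_3(2σ_3 + σ_4)/6 = -658/213, c_3 = σ_3/2 = 329/142, d_3 = (σ_4 - σ_3)/(6h_3) = -329/852. So p'(9) = 329/213.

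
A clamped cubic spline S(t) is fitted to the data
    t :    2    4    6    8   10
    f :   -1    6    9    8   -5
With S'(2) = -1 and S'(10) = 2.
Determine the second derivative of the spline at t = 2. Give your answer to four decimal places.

8.8393

Write M_i for S''(x_i). With h_i = 2, 2, 2, 2 and divided differences Δ_i = 7/2, 3/2, -1/2, -13/2, the continuity of S' gives the tridiagonal system
  2·M_0 + 8·M_1 + 2·M_2 = 6(Δ_1 - Δ_0) = -12
  2·M_1 + 8·M_2 + 2·M_3 = 6(Δ_2 - Δ_1) = -12
  2·M_2 + 8·M_3 + 2·M_4 = 6(Δ_3 - Δ_2) = -36
Clamped end conditions give two more equations: 2h_0·M_0 + h_0·M_1 = 6(Δ_0 - S'(2)) = 27 and h_3·M_3 + 2h_3·M_4 = 6(S'(10) - Δ_3) = 51.
Solving the tridiagonal system: M_0 = 495/56, M_1 = -117/28, M_2 = 15/8, M_3 = -261/28, M_4 = 975/56.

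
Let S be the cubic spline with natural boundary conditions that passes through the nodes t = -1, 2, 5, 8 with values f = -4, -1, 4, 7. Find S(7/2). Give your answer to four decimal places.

1.5000

With M_i denoting the second derivative at x_i, h_i = 3, 3, 3, and Δ_i = (y_(i+1) − y_i)/h_i = 1, 5/3, 1:
  3·M_0 + 12·M_1 + 3·M_2 = 6(Δ_1 - Δ_0) = 4
  3·M_1 + 12·M_2 + 3·M_3 = 6(Δ_2 - Δ_1) = -4
Natural end conditions: M_0 = M_3 = 0.
Solving the tridiagonal system: M_0 = 0, M_1 = 4/9, M_2 = -4/9, M_3 = 0.
On [2, 5], S(t) = -1 + 13/9·(t - 2) + 2/9·(t - 2)² - 4/81·(t - 2)³.
With (t - 2) = 3/2: S(7/2) = 3/2.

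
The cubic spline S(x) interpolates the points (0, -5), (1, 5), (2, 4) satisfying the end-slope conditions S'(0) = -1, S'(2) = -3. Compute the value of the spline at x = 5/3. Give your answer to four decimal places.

Write M_i for S''(x_i). With h_i = 1, 1 and divided differences Δ_i = 10, -1, the continuity of S' gives the tridiagonal system
  1·M_0 + 4·M_1 + 1·M_2 = 6(Δ_1 - Δ_0) = -66
Clamped end conditions give two more equations: 2h_0·M_0 + h_0·M_1 = 6(Δ_0 - S'(0)) = 66 and h_1·M_1 + 2h_1·M_2 = 6(S'(2) - Δ_1) = -12.
Hence M_0 = 97/2, M_1 = -31, M_2 = 19/2.
On [1, 2], S(x) = 5 + 31/4·(x - 1) - 31/2·(x - 1)² + 27/4·(x - 1)³.
With (x - 1) = 2/3: S(5/3) = 95/18.

5.2778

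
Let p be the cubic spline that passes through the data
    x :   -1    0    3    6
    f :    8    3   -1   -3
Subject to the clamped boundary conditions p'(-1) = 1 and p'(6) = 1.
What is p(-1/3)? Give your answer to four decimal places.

Put M_i = p'' at the i-th knot. Here h = (1, 3, 3) and Δ = (-5, -4/3, -2/3), so the interior equations h_(i-1)·M_(i-1) + 2(h_(i-1)+h_i)·M_i + h_i·M_(i+1) = 6(Δ_i − Δ_(i-1)) read
  1·M_0 + 8·M_1 + 3·M_2 = 6(Δ_1 - Δ_0) = 22
  3·M_1 + 12·M_2 + 3·M_3 = 6(Δ_2 - Δ_1) = 4
Clamped end conditions give two more equations: 2h_0·M_0 + h_0·M_1 = 6(Δ_0 - p'(-1)) = -36 and h_2·M_2 + 2h_2·M_3 = 6(p'(6) - Δ_2) = 10.
Solving the tridiagonal system: M_0 = -652/31, M_1 = 188/31, M_2 = -170/93, M_3 = 80/31.
On [-1, 0], p(x) = 8 + 1·(x + 1) - 326/31·(x + 1)² + 140/31·(x + 1)³.
With (x + 1) = 2/3: p(-1/3) = 4462/837.

5.3309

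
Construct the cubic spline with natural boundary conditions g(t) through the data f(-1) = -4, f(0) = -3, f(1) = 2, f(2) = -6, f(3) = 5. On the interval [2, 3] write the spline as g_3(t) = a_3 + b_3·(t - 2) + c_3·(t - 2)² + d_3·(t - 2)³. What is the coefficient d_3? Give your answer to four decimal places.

-6.0893

Put M_i = g'' at the i-th knot. Here h = (1, 1, 1, 1) and Δ = (1, 5, -8, 11), so the interior equations h_(i-1)·M_(i-1) + 2(h_(i-1)+h_i)·M_i + h_i·M_(i+1) = 6(Δ_i − Δ_(i-1)) read
  1·M_0 + 4·M_1 + 1·M_2 = 6(Δ_1 - Δ_0) = 24
  1·M_1 + 4·M_2 + 1·M_3 = 6(Δ_2 - Δ_1) = -78
  1·M_2 + 4·M_3 + 1·M_4 = 6(Δ_3 - Δ_2) = 114
Natural end conditions: M_0 = M_4 = 0.
Forward elimination and back-substitution give M_0 = 0, M_1 = 393/28, M_2 = -225/7, M_3 = 1023/28, M_4 = 0.
On [2, 3], with g_3(t) = a_3 + b_3·(t - 2) + c_3·(t - 2)² + d_3·(t - 2)³: c_3 = M_3/2 = 1023/56, d_3 = (M_4 - M_3)/(6h_3) = -341/56, b_3 = Δ_3 - h_3(2M_3 + M_4)/6 = -33/28.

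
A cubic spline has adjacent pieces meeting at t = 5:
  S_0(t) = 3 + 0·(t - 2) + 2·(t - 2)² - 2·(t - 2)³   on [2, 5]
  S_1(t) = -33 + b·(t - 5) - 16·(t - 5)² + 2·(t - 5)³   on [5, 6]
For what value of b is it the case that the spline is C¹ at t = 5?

S_0'(t) = 0 + 4·(t - 2) - 6·(t - 2)², so S_0'(5) = -42. On the right, S_1'(5) = b, so b = -42.

-42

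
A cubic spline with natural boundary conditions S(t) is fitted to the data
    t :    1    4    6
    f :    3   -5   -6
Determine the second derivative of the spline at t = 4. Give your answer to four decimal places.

Let σ_i = S''(x_i). Step sizes h_i = 3, 2; slopes of the chords Δ_i = (y_(i+1) - y_i)/h_i = -8/3, -1/2.
  3·σ_0 + 10·σ_1 + 2·σ_2 = 6(Δ_1 - Δ_0) = 13
Natural end conditions: σ_0 = σ_2 = 0.
Forward elimination and back-substitution give σ_0 = 0, σ_1 = 13/10, σ_2 = 0.

1.3000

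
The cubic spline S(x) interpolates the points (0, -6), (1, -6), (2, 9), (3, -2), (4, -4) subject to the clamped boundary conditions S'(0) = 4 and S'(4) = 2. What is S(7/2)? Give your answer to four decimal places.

-4.6384

With σ_i denoting the second derivative at x_i, h_i = 1, 1, 1, 1, and Δ_i = (y_(i+1) − y_i)/h_i = 0, 15, -11, -2:
  1·σ_0 + 4·σ_1 + 1·σ_2 = 6(Δ_1 - Δ_0) = 90
  1·σ_1 + 4·σ_2 + 1·σ_3 = 6(Δ_2 - Δ_1) = -156
  1·σ_2 + 4·σ_3 + 1·σ_4 = 6(Δ_3 - Δ_2) = 54
Clamped end conditions give two more equations: 2h_0·σ_0 + h_0·σ_1 = 6(Δ_0 - S'(0)) = -24 and h_3·σ_3 + 2h_3·σ_4 = 6(S'(4) - Δ_3) = 24.
Solving the tridiagonal system: σ_0 = -487/14, σ_1 = 319/7, σ_2 = -115/2, σ_3 = 199/7, σ_4 = -31/14.
On [3, 4], S(x) = -2 - 311/28·(x - 3) + 199/14·(x - 3)² - 143/28·(x - 3)³.
With (x - 3) = 1/2: S(7/2) = -1039/224.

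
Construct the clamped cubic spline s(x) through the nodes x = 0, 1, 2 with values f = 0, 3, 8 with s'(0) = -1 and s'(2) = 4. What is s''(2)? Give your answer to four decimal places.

-3.5000

Let M_i = s''(x_i). Step sizes h_i = 1, 1; slopes of the chords Δ_i = (y_(i+1) - y_i)/h_i = 3, 5.
  1·M_0 + 4·M_1 + 1·M_2 = 6(Δ_1 - Δ_0) = 12
Clamped end conditions give two more equations: 2h_0·M_0 + h_0·M_1 = 6(Δ_0 - s'(0)) = 24 and h_1·M_1 + 2h_1·M_2 = 6(s'(2) - Δ_1) = -6.
Solving the tridiagonal system: M_0 = 23/2, M_1 = 1, M_2 = -7/2.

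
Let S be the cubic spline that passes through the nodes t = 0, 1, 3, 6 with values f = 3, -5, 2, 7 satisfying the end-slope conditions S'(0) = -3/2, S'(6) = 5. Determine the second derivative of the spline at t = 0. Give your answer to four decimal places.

Let σ_i = S''(x_i). Step sizes h_i = 1, 2, 3; slopes of the chords Δ_i = (y_(i+1) - y_i)/h_i = -8, 7/2, 5/3.
  1·σ_0 + 6·σ_1 + 2·σ_2 = 6(Δ_1 - Δ_0) = 69
  2·σ_1 + 10·σ_2 + 3·σ_3 = 6(Δ_2 - Δ_1) = -11
Clamped end conditions give two more equations: 2h_0·σ_0 + h_0·σ_1 = 6(Δ_0 - S'(0)) = -39 and h_2·σ_2 + 2h_2·σ_3 = 6(S'(6) - Δ_2) = 20.
Solving the tridiagonal system: σ_0 = -547/19, σ_1 = 353/19, σ_2 = -130/19, σ_3 = 385/57.

-28.7895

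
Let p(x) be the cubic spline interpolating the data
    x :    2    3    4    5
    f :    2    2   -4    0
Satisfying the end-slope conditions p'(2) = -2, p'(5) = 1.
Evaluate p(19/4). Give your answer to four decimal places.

With M_i denoting the second derivative at x_i, h_i = 1, 1, 1, and Δ_i = (y_(i+1) − y_i)/h_i = 0, -6, 4:
  1·M_0 + 4·M_1 + 1·M_2 = 6(Δ_1 - Δ_0) = -36
  1·M_1 + 4·M_2 + 1·M_3 = 6(Δ_2 - Δ_1) = 60
Clamped end conditions give two more equations: 2h_0·M_0 + h_0·M_1 = 6(Δ_0 - p'(2)) = 12 and h_2·M_2 + 2h_2·M_3 = 6(p'(5) - Δ_2) = -18.
Solving the tridiagonal system: M_0 = 78/5, M_1 = -96/5, M_2 = 126/5, M_3 = -108/5.
On [4, 5], p(x) = -4 - 4/5·(x - 4) + 63/5·(x - 4)² - 39/5·(x - 4)³.
With (x - 4) = 3/4: p(19/4) = -257/320.

-0.8031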